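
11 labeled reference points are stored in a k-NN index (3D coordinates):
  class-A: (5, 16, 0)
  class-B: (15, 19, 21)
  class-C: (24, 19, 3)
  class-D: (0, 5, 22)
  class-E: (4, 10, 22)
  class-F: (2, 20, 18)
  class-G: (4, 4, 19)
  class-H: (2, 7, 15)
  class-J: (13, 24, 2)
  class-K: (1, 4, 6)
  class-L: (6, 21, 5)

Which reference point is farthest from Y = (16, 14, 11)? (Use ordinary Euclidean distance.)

Compare squared distances (the ordering matches that of the actual distances):
d²(Y, class-A) = 121 + 4 + 121 = 246
d²(Y, class-B) = 1 + 25 + 100 = 126
d²(Y, class-C) = 64 + 25 + 64 = 153
d²(Y, class-D) = 256 + 81 + 121 = 458
d²(Y, class-E) = 144 + 16 + 121 = 281
d²(Y, class-F) = 196 + 36 + 49 = 281
d²(Y, class-G) = 144 + 100 + 64 = 308
d²(Y, class-H) = 196 + 49 + 16 = 261
d²(Y, class-J) = 9 + 100 + 81 = 190
d²(Y, class-K) = 225 + 100 + 25 = 350
d²(Y, class-L) = 100 + 49 + 36 = 185
The largest is to class-D.

class-D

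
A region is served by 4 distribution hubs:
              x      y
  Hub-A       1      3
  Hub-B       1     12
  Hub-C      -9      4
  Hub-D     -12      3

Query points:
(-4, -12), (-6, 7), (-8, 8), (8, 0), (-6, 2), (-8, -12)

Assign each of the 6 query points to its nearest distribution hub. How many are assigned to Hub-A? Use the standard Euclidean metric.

2

(-4, -12) — d² to each: Hub-A:250, Hub-B:601, Hub-C:281, Hub-D:289 → nearest is Hub-A
(-6, 7) — d² to each: Hub-A:65, Hub-B:74, Hub-C:18, Hub-D:52 → nearest is Hub-C
(-8, 8) — d² to each: Hub-A:106, Hub-B:97, Hub-C:17, Hub-D:41 → nearest is Hub-C
(8, 0) — d² to each: Hub-A:58, Hub-B:193, Hub-C:305, Hub-D:409 → nearest is Hub-A
(-6, 2) — d² to each: Hub-A:50, Hub-B:149, Hub-C:13, Hub-D:37 → nearest is Hub-C
(-8, -12) — d² to each: Hub-A:306, Hub-B:657, Hub-C:257, Hub-D:241 → nearest is Hub-D
2 of the 6 points have Hub-A as nearest.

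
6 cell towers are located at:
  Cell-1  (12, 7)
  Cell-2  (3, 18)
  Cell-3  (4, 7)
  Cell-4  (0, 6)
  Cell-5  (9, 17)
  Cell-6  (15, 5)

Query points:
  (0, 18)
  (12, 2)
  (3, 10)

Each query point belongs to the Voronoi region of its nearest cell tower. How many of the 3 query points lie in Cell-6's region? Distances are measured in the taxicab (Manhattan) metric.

(0, 18) — d to each: Cell-1:23, Cell-2:3, Cell-3:15, Cell-4:12, Cell-5:10, Cell-6:28 → nearest is Cell-2
(12, 2) — d to each: Cell-1:5, Cell-2:25, Cell-3:13, Cell-4:16, Cell-5:18, Cell-6:6 → nearest is Cell-1
(3, 10) — d to each: Cell-1:12, Cell-2:8, Cell-3:4, Cell-4:7, Cell-5:13, Cell-6:17 → nearest is Cell-3
0 of the 3 points have Cell-6 as nearest.

0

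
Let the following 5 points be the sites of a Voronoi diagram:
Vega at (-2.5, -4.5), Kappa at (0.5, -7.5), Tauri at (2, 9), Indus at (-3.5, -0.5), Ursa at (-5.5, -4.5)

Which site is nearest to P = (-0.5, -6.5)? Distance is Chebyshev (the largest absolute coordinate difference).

d(P, Vega) = max(2, 2) = 2
d(P, Kappa) = max(1, 1) = 1
d(P, Tauri) = max(2.5, 15.5) = 15.5
d(P, Indus) = max(3, 6) = 6
d(P, Ursa) = max(5, 2) = 5
Minimum is at Kappa.

Kappa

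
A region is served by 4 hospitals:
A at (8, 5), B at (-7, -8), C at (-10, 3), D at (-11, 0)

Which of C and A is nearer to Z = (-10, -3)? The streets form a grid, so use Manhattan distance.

C

d(Z,C) = |-10−(-10)| + |-3−3| = 0 + 6 = 6
d(Z,A) = |-10−8| + |-3−5| = 18 + 8 = 26
6 < 26, so C is closer.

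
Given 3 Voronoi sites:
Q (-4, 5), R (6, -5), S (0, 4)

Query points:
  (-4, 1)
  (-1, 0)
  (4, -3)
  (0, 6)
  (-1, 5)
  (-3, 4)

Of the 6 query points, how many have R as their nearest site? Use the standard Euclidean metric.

(-4, 1) — d² to each: Q:16, R:136, S:25 → nearest is Q
(-1, 0) — d² to each: Q:34, R:74, S:17 → nearest is S
(4, -3) — d² to each: Q:128, R:8, S:65 → nearest is R
(0, 6) — d² to each: Q:17, R:157, S:4 → nearest is S
(-1, 5) — d² to each: Q:9, R:149, S:2 → nearest is S
(-3, 4) — d² to each: Q:2, R:162, S:9 → nearest is Q
1 of the 6 points has R as nearest.

1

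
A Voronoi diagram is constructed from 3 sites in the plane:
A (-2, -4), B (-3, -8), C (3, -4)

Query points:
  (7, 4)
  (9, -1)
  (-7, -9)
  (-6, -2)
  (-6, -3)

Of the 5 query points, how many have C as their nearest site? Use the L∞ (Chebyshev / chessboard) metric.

(7, 4) — d to each: A:9, B:12, C:8 → nearest is C
(9, -1) — d to each: A:11, B:12, C:6 → nearest is C
(-7, -9) — d to each: A:5, B:4, C:10 → nearest is B
(-6, -2) — d to each: A:4, B:6, C:9 → nearest is A
(-6, -3) — d to each: A:4, B:5, C:9 → nearest is A
2 of the 5 points have C as nearest.

2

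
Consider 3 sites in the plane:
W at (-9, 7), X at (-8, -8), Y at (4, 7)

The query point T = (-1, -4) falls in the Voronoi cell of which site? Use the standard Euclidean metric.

Squared Euclidean distances:
|TW|² = (-1−(-9))² + (-4−7)² = 64 + 121 = 185
|TX|² = (-1−(-8))² + (-4−(-8))² = 49 + 16 = 65
|TY|² = (-1−4)² + (-4−7)² = 25 + 121 = 146
Minimum is at X.

X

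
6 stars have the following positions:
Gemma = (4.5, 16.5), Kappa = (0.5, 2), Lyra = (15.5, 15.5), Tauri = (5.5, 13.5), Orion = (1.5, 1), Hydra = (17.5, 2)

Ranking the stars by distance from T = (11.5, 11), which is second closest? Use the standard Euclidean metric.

Tauri

Since √ is increasing, it suffices to compare squared distances:
d²(T, Gemma) = 49 + 30.25 = 79.25
d²(T, Kappa) = 121 + 81 = 202
d²(T, Lyra) = 16 + 20.25 = 36.25
d²(T, Tauri) = 36 + 6.25 = 42.25
d²(T, Orion) = 100 + 100 = 200
d²(T, Hydra) = 36 + 81 = 117
Sorted ascending: Lyra, Tauri, Gemma, … — the second-nearest is Tauri.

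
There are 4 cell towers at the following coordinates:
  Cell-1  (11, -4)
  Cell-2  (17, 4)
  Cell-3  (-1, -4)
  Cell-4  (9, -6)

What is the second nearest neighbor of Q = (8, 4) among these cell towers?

Cell-2

Squared Euclidean distances:
d²(Q, Cell-1) = (8−11)² + (4−(-4))² = 9 + 64 = 73
d²(Q, Cell-2) = (8−17)² + (4−4)² = 81 + 0 = 81
d²(Q, Cell-3) = (8−(-1))² + (4−(-4))² = 81 + 64 = 145
d²(Q, Cell-4) = (8−9)² + (4−(-6))² = 1 + 100 = 101
Sorted ascending: Cell-1, Cell-2, Cell-4, … — the second-nearest is Cell-2.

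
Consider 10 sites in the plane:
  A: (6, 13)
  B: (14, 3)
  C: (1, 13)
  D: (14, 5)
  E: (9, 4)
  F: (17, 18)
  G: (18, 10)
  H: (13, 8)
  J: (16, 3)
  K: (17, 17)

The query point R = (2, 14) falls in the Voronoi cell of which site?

Compare squared distances (the ordering matches that of the actual distances):
|RA|² = 16 + 1 = 17
|RB|² = 144 + 121 = 265
|RC|² = 1 + 1 = 2
|RD|² = 144 + 81 = 225
|RE|² = 49 + 100 = 149
|RF|² = 225 + 16 = 241
|RG|² = 256 + 16 = 272
|RH|² = 121 + 36 = 157
|RJ|² = 196 + 121 = 317
|RK|² = 225 + 9 = 234
Minimum is at C.

C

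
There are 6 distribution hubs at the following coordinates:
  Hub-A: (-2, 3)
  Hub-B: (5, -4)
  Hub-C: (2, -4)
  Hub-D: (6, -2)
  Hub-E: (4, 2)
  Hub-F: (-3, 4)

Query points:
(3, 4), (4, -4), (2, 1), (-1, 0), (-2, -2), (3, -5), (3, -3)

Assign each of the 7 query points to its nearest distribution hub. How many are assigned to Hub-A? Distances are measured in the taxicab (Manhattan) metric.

(3, 4) — d to each: Hub-A:6, Hub-B:10, Hub-C:9, Hub-D:9, Hub-E:3, Hub-F:6 → nearest is Hub-E
(4, -4) — d to each: Hub-A:13, Hub-B:1, Hub-C:2, Hub-D:4, Hub-E:6, Hub-F:15 → nearest is Hub-B
(2, 1) — d to each: Hub-A:6, Hub-B:8, Hub-C:5, Hub-D:7, Hub-E:3, Hub-F:8 → nearest is Hub-E
(-1, 0) — d to each: Hub-A:4, Hub-B:10, Hub-C:7, Hub-D:9, Hub-E:7, Hub-F:6 → nearest is Hub-A
(-2, -2) — d to each: Hub-A:5, Hub-B:9, Hub-C:6, Hub-D:8, Hub-E:10, Hub-F:7 → nearest is Hub-A
(3, -5) — d to each: Hub-A:13, Hub-B:3, Hub-C:2, Hub-D:6, Hub-E:8, Hub-F:15 → nearest is Hub-C
(3, -3) — d to each: Hub-A:11, Hub-B:3, Hub-C:2, Hub-D:4, Hub-E:6, Hub-F:13 → nearest is Hub-C
2 of the 7 points have Hub-A as nearest.

2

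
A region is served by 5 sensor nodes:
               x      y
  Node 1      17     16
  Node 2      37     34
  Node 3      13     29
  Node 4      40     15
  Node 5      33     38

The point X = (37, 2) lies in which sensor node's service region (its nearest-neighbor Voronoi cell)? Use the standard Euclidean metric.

Squared Euclidean distances:
d²(X, Node 1) = (37−17)² + (2−16)² = 400 + 196 = 596
d²(X, Node 2) = (37−37)² + (2−34)² = 0 + 1024 = 1024
d²(X, Node 3) = (37−13)² + (2−29)² = 576 + 729 = 1305
d²(X, Node 4) = (37−40)² + (2−15)² = 9 + 169 = 178
d²(X, Node 5) = (37−33)² + (2−38)² = 16 + 1296 = 1312
The smallest is to Node 4, so X lies in the Voronoi region of Node 4.

Node 4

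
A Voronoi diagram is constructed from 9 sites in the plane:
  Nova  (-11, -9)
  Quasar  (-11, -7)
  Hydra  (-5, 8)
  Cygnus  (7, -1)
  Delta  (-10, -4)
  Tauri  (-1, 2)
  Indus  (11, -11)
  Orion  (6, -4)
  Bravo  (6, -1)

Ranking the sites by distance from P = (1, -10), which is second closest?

Indus

Compare squared distances (the ordering matches that of the actual distances):
d²(P, Nova) = (1−(-11))² + (-10−(-9))² = 144 + 1 = 145
d²(P, Quasar) = (1−(-11))² + (-10−(-7))² = 144 + 9 = 153
d²(P, Hydra) = (1−(-5))² + (-10−8)² = 36 + 324 = 360
d²(P, Cygnus) = (1−7)² + (-10−(-1))² = 36 + 81 = 117
d²(P, Delta) = (1−(-10))² + (-10−(-4))² = 121 + 36 = 157
d²(P, Tauri) = (1−(-1))² + (-10−2)² = 4 + 144 = 148
d²(P, Indus) = (1−11)² + (-10−(-11))² = 100 + 1 = 101
d²(P, Orion) = (1−6)² + (-10−(-4))² = 25 + 36 = 61
d²(P, Bravo) = (1−6)² + (-10−(-1))² = 25 + 81 = 106
Sorted ascending: Orion, Indus, Bravo, … — the second-nearest is Indus.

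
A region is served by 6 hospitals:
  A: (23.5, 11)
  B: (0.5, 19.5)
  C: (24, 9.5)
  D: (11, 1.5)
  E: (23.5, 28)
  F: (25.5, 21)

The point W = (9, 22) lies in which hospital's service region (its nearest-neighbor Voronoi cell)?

B

Squared Euclidean distances:
|WA|² = (9−23.5)² + (22−11)² = 210.25 + 121 = 331.25
|WB|² = (9−0.5)² + (22−19.5)² = 72.25 + 6.25 = 78.5
|WC|² = (9−24)² + (22−9.5)² = 225 + 156.25 = 381.25
|WD|² = (9−11)² + (22−1.5)² = 4 + 420.25 = 424.25
|WE|² = (9−23.5)² + (22−28)² = 210.25 + 36 = 246.25
|WF|² = (9−25.5)² + (22−21)² = 272.25 + 1 = 273.25
B is nearest.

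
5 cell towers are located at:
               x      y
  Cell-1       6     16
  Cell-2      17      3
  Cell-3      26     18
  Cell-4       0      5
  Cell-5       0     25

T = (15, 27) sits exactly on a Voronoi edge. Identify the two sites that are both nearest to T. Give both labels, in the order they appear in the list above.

Cell-1 and Cell-3

Squared distances from T to each site:
d²(T, Cell-1) = 81 + 121 = 202
d²(T, Cell-2) = 4 + 576 = 580
d²(T, Cell-3) = 121 + 81 = 202
d²(T, Cell-4) = 225 + 484 = 709
d²(T, Cell-5) = 225 + 4 = 229
T is equidistant from Cell-1 and Cell-3 (both at squared distance 202), and every other site is strictly farther — so T lies on the Cell-1–Cell-3 Voronoi edge.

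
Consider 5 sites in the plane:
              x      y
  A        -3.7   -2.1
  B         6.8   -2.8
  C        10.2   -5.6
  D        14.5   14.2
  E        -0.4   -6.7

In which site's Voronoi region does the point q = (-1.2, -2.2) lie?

A

Since √ is increasing, it suffices to compare squared distances:
|qA|² = (-1.2−(-3.7))² + (-2.2−(-2.1))² = 6.25 + 0.01 = 6.26
|qB|² = (-1.2−6.8)² + (-2.2−(-2.8))² = 64 + 0.36 = 64.36
|qC|² = (-1.2−10.2)² + (-2.2−(-5.6))² = 129.96 + 11.56 = 141.52
|qD|² = (-1.2−14.5)² + (-2.2−14.2)² = 246.49 + 268.96 = 515.45
|qE|² = (-1.2−(-0.4))² + (-2.2−(-6.7))² = 0.64 + 20.25 = 20.89
The smallest is to A, so q lies in the Voronoi region of A.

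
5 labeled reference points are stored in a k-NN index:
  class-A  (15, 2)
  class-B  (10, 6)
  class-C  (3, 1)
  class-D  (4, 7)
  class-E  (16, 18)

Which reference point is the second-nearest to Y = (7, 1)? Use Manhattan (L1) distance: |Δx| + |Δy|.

class-B

d(Y, class-A) = |7−15| + |1−2| = 8 + 1 = 9
d(Y, class-B) = |7−10| + |1−6| = 3 + 5 = 8
d(Y, class-C) = |7−3| + |1−1| = 4 + 0 = 4
d(Y, class-D) = |7−4| + |1−7| = 3 + 6 = 9
d(Y, class-E) = |7−16| + |1−18| = 9 + 17 = 26
Sorted ascending: class-C, class-B, class-A, … — the second-nearest is class-B.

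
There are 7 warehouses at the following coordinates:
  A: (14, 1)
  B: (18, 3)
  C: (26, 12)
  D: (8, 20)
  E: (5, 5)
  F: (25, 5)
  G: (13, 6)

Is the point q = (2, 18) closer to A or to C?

Compare squared distances:
|qA|² = (2−14)² + (18−1)² = 144 + 289 = 433
|qC|² = (2−26)² + (18−12)² = 576 + 36 = 612
433 < 612, so A is closer.

A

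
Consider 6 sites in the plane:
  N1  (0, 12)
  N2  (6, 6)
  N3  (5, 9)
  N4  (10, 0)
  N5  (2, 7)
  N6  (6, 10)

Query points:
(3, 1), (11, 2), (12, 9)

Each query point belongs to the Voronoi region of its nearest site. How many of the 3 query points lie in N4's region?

(3, 1) — d² to each: N1:130, N2:34, N3:68, N4:50, N5:37, N6:90 → nearest is N2
(11, 2) — d² to each: N1:221, N2:41, N3:85, N4:5, N5:106, N6:89 → nearest is N4
(12, 9) — d² to each: N1:153, N2:45, N3:49, N4:85, N5:104, N6:37 → nearest is N6
1 of the 3 points has N4 as nearest.

1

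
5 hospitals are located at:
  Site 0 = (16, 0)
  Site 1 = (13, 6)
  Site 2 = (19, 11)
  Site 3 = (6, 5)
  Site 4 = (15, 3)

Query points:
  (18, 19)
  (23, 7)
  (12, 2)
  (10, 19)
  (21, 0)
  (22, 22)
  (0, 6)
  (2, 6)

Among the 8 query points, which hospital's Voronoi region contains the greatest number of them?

(18, 19) — d² to each: Site 0:365, Site 1:194, Site 2:65, Site 3:340, Site 4:265 → nearest is Site 2
(23, 7) — d² to each: Site 0:98, Site 1:101, Site 2:32, Site 3:293, Site 4:80 → nearest is Site 2
(12, 2) — d² to each: Site 0:20, Site 1:17, Site 2:130, Site 3:45, Site 4:10 → nearest is Site 4
(10, 19) — d² to each: Site 0:397, Site 1:178, Site 2:145, Site 3:212, Site 4:281 → nearest is Site 2
(21, 0) — d² to each: Site 0:25, Site 1:100, Site 2:125, Site 3:250, Site 4:45 → nearest is Site 0
(22, 22) — d² to each: Site 0:520, Site 1:337, Site 2:130, Site 3:545, Site 4:410 → nearest is Site 2
(0, 6) — d² to each: Site 0:292, Site 1:169, Site 2:386, Site 3:37, Site 4:234 → nearest is Site 3
(2, 6) — d² to each: Site 0:232, Site 1:121, Site 2:314, Site 3:17, Site 4:178 → nearest is Site 3
Tally — Site 0:1, Site 2:4, Site 3:2, Site 4:1. Site 2 captures the most (4).

Site 2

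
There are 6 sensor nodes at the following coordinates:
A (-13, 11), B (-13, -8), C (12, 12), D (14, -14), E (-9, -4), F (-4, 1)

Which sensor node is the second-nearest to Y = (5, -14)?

Compare squared distances (the ordering matches that of the actual distances):
|YA|² = (5−(-13))² + (-14−11)² = 324 + 625 = 949
|YB|² = (5−(-13))² + (-14−(-8))² = 324 + 36 = 360
|YC|² = (5−12)² + (-14−12)² = 49 + 676 = 725
|YD|² = (5−14)² + (-14−(-14))² = 81 + 0 = 81
|YE|² = (5−(-9))² + (-14−(-4))² = 196 + 100 = 296
|YF|² = (5−(-4))² + (-14−1)² = 81 + 225 = 306
Sorted ascending: D, E, F, … — the second-nearest is E.

E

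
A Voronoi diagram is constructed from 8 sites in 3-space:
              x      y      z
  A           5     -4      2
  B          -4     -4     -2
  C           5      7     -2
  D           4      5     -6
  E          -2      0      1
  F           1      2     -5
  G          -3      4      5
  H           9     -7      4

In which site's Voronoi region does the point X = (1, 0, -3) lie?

F

Since √ is increasing, it suffices to compare squared distances:
|XA|² = (1−5)² + (0−(-4))² + (-3−2)² = 16 + 16 + 25 = 57
|XB|² = (1−(-4))² + (0−(-4))² + (-3−(-2))² = 25 + 16 + 1 = 42
|XC|² = (1−5)² + (0−7)² + (-3−(-2))² = 16 + 49 + 1 = 66
|XD|² = (1−4)² + (0−5)² + (-3−(-6))² = 9 + 25 + 9 = 43
|XE|² = (1−(-2))² + (0−0)² + (-3−1)² = 9 + 0 + 16 = 25
|XF|² = (1−1)² + (0−2)² + (-3−(-5))² = 0 + 4 + 4 = 8
|XG|² = (1−(-3))² + (0−4)² + (-3−5)² = 16 + 16 + 64 = 96
|XH|² = (1−9)² + (0−(-7))² + (-3−4)² = 64 + 49 + 49 = 162
The smallest is to F, so X lies in the Voronoi region of F.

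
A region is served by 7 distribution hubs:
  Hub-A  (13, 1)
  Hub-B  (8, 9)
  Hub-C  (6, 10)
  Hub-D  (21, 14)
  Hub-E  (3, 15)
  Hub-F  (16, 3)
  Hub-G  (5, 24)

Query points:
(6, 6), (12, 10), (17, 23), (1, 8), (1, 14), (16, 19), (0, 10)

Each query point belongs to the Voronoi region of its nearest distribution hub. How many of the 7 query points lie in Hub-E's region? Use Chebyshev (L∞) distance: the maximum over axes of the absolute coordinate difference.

(6, 6) — d to each: Hub-A:7, Hub-B:3, Hub-C:4, Hub-D:15, Hub-E:9, Hub-F:10, Hub-G:18 → nearest is Hub-B
(12, 10) — d to each: Hub-A:9, Hub-B:4, Hub-C:6, Hub-D:9, Hub-E:9, Hub-F:7, Hub-G:14 → nearest is Hub-B
(17, 23) — d to each: Hub-A:22, Hub-B:14, Hub-C:13, Hub-D:9, Hub-E:14, Hub-F:20, Hub-G:12 → nearest is Hub-D
(1, 8) — d to each: Hub-A:12, Hub-B:7, Hub-C:5, Hub-D:20, Hub-E:7, Hub-F:15, Hub-G:16 → nearest is Hub-C
(1, 14) — d to each: Hub-A:13, Hub-B:7, Hub-C:5, Hub-D:20, Hub-E:2, Hub-F:15, Hub-G:10 → nearest is Hub-E
(16, 19) — d to each: Hub-A:18, Hub-B:10, Hub-C:10, Hub-D:5, Hub-E:13, Hub-F:16, Hub-G:11 → nearest is Hub-D
(0, 10) — d to each: Hub-A:13, Hub-B:8, Hub-C:6, Hub-D:21, Hub-E:5, Hub-F:16, Hub-G:14 → nearest is Hub-E
2 of the 7 points have Hub-E as nearest.

2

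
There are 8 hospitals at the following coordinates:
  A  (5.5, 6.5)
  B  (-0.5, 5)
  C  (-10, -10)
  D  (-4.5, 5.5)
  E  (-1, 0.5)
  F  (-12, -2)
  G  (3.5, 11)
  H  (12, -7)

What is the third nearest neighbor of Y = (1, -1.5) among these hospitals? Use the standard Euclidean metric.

D

Squared Euclidean distances:
|YA|² = 20.25 + 64 = 84.25
|YB|² = 2.25 + 42.25 = 44.5
|YC|² = 121 + 72.25 = 193.25
|YD|² = 30.25 + 49 = 79.25
|YE|² = 4 + 4 = 8
|YF|² = 169 + 0.25 = 169.25
|YG|² = 6.25 + 156.25 = 162.5
|YH|² = 121 + 30.25 = 151.25
Sorted ascending: E, B, D, A, … — the third-nearest is D.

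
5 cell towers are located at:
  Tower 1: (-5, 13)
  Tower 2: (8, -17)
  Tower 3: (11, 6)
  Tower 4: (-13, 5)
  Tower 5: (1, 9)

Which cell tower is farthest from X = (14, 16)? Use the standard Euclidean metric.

Squared Euclidean distances:
d²(X, Tower 1) = (14−(-5))² + (16−13)² = 361 + 9 = 370
d²(X, Tower 2) = (14−8)² + (16−(-17))² = 36 + 1089 = 1125
d²(X, Tower 3) = (14−11)² + (16−6)² = 9 + 100 = 109
d²(X, Tower 4) = (14−(-13))² + (16−5)² = 729 + 121 = 850
d²(X, Tower 5) = (14−1)² + (16−9)² = 169 + 49 = 218
The largest is to Tower 2.

Tower 2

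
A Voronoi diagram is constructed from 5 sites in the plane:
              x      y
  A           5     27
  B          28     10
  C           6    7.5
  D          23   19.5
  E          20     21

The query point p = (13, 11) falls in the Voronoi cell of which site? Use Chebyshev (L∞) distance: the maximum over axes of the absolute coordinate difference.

d(p,A) = max(8, 16) = 16
d(p,B) = max(15, 1) = 15
d(p,C) = max(7, 3.5) = 7
d(p,D) = max(10, 8.5) = 10
d(p,E) = max(7, 10) = 10
Minimum is at C.

C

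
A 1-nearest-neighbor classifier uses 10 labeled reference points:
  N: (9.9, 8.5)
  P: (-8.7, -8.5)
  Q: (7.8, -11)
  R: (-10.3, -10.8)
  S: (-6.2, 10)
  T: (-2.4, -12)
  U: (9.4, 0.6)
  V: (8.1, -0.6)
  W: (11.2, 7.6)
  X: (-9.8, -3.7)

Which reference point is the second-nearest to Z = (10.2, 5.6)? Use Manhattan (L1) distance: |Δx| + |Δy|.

d(Z,N) = 0.3 + 2.9 = 3.2
d(Z,P) = 18.9 + 14.1 = 33
d(Z,Q) = 2.4 + 16.6 = 19
d(Z,R) = 20.5 + 16.4 = 36.9
d(Z,S) = 16.4 + 4.4 = 20.8
d(Z,T) = 12.6 + 17.6 = 30.2
d(Z,U) = 0.8 + 5 = 5.8
d(Z,V) = 2.1 + 6.2 = 8.3
d(Z,W) = 1 + 2 = 3
d(Z,X) = 20 + 9.3 = 29.3
Sorted ascending: W, N, U, … — the second-nearest is N.

N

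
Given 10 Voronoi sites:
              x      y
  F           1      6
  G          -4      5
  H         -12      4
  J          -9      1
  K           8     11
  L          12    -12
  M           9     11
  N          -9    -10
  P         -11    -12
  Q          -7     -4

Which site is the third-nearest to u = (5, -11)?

N

Since √ is increasing, it suffices to compare squared distances:
|uF|² = (5−1)² + (-11−6)² = 16 + 289 = 305
|uG|² = (5−(-4))² + (-11−5)² = 81 + 256 = 337
|uH|² = (5−(-12))² + (-11−4)² = 289 + 225 = 514
|uJ|² = (5−(-9))² + (-11−1)² = 196 + 144 = 340
|uK|² = (5−8)² + (-11−11)² = 9 + 484 = 493
|uL|² = (5−12)² + (-11−(-12))² = 49 + 1 = 50
|uM|² = (5−9)² + (-11−11)² = 16 + 484 = 500
|uN|² = (5−(-9))² + (-11−(-10))² = 196 + 1 = 197
|uP|² = (5−(-11))² + (-11−(-12))² = 256 + 1 = 257
|uQ|² = (5−(-7))² + (-11−(-4))² = 144 + 49 = 193
Sorted ascending: L, Q, N, P, … — the third-nearest is N.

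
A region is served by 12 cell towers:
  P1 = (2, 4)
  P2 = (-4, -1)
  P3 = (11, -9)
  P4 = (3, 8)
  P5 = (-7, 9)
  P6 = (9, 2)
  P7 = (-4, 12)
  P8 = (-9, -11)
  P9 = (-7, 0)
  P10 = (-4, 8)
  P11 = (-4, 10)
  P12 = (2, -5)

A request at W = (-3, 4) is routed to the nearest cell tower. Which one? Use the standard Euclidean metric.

P10

Since √ is increasing, it suffices to compare squared distances:
|WP1|² = (-3−2)² + (4−4)² = 25 + 0 = 25
|WP2|² = (-3−(-4))² + (4−(-1))² = 1 + 25 = 26
|WP3|² = (-3−11)² + (4−(-9))² = 196 + 169 = 365
|WP4|² = (-3−3)² + (4−8)² = 36 + 16 = 52
|WP5|² = (-3−(-7))² + (4−9)² = 16 + 25 = 41
|WP6|² = (-3−9)² + (4−2)² = 144 + 4 = 148
|WP7|² = (-3−(-4))² + (4−12)² = 1 + 64 = 65
|WP8|² = (-3−(-9))² + (4−(-11))² = 36 + 225 = 261
|WP9|² = (-3−(-7))² + (4−0)² = 16 + 16 = 32
d²(W, P10) = (-3−(-4))² + (4−8)² = 1 + 16 = 17
d²(W, P11) = (-3−(-4))² + (4−10)² = 1 + 36 = 37
d²(W, P12) = (-3−2)² + (4−(-5))² = 25 + 81 = 106
Minimum is at P10.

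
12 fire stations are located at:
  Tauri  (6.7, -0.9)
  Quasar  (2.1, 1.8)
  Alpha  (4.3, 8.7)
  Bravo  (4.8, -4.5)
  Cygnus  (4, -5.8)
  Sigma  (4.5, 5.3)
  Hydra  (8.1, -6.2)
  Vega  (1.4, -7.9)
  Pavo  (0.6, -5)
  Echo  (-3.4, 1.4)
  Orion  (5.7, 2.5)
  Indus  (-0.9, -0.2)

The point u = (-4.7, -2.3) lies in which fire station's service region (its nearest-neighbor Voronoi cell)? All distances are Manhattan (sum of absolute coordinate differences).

d(u, Tauri) = 11.4 + 1.4 = 12.8
d(u, Quasar) = 6.8 + 4.1 = 10.9
d(u, Alpha) = 9 + 11 = 20
d(u, Bravo) = 9.5 + 2.2 = 11.7
d(u, Cygnus) = 8.7 + 3.5 = 12.2
d(u, Sigma) = 9.2 + 7.6 = 16.8
d(u, Hydra) = 12.8 + 3.9 = 16.7
d(u, Vega) = 6.1 + 5.6 = 11.7
d(u, Pavo) = 5.3 + 2.7 = 8
d(u, Echo) = 1.3 + 3.7 = 5
d(u, Orion) = 10.4 + 4.8 = 15.2
d(u, Indus) = 3.8 + 2.1 = 5.9
Echo is nearest.

Echo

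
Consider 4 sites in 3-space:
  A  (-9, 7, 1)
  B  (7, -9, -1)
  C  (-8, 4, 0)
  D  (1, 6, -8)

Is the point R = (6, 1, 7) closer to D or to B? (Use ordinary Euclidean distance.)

Compare squared distances:
|RD|² = (6−1)² + (1−6)² + (7−(-8))² = 25 + 25 + 225 = 275
|RB|² = (6−7)² + (1−(-9))² + (7−(-1))² = 1 + 100 + 64 = 165
275 > 165, so B is closer.

B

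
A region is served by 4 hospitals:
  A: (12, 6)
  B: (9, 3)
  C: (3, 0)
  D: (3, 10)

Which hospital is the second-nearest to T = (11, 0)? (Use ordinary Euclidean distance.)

A

Since √ is increasing, it suffices to compare squared distances:
|TA|² = (11−12)² + (0−6)² = 1 + 36 = 37
|TB|² = (11−9)² + (0−3)² = 4 + 9 = 13
|TC|² = (11−3)² + (0−0)² = 64 + 0 = 64
|TD|² = (11−3)² + (0−10)² = 64 + 100 = 164
Sorted ascending: B, A, C, … — the second-nearest is A.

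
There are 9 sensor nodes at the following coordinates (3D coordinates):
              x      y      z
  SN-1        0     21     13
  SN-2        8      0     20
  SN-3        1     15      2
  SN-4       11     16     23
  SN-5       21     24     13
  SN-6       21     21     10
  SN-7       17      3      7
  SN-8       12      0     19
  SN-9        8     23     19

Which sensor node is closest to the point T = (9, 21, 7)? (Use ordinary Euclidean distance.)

SN-1

Squared Euclidean distances:
d²(T, SN-1) = 81 + 0 + 36 = 117
d²(T, SN-2) = 1 + 441 + 169 = 611
d²(T, SN-3) = 64 + 36 + 25 = 125
d²(T, SN-4) = 4 + 25 + 256 = 285
d²(T, SN-5) = 144 + 9 + 36 = 189
d²(T, SN-6) = 144 + 0 + 9 = 153
d²(T, SN-7) = 64 + 324 + 0 = 388
d²(T, SN-8) = 9 + 441 + 144 = 594
d²(T, SN-9) = 1 + 4 + 144 = 149
The smallest is to SN-1, so T lies in the Voronoi region of SN-1.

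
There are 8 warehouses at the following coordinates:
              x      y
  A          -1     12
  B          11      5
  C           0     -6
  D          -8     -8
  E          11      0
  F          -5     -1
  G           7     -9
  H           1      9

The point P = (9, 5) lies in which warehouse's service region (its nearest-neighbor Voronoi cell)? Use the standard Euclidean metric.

B

Compare squared distances (the ordering matches that of the actual distances):
|PA|² = 100 + 49 = 149
|PB|² = 4 + 0 = 4
|PC|² = 81 + 121 = 202
|PD|² = 289 + 169 = 458
|PE|² = 4 + 25 = 29
|PF|² = 196 + 36 = 232
|PG|² = 4 + 196 = 200
|PH|² = 64 + 16 = 80
Minimum is at B.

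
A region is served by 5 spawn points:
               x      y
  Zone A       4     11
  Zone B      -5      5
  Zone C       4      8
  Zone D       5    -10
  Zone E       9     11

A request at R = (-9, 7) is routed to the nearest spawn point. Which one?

Squared Euclidean distances:
d²(R, Zone A) = (-9−4)² + (7−11)² = 169 + 16 = 185
d²(R, Zone B) = (-9−(-5))² + (7−5)² = 16 + 4 = 20
d²(R, Zone C) = (-9−4)² + (7−8)² = 169 + 1 = 170
d²(R, Zone D) = (-9−5)² + (7−(-10))² = 196 + 289 = 485
d²(R, Zone E) = (-9−9)² + (7−11)² = 324 + 16 = 340
Zone B is nearest.

Zone B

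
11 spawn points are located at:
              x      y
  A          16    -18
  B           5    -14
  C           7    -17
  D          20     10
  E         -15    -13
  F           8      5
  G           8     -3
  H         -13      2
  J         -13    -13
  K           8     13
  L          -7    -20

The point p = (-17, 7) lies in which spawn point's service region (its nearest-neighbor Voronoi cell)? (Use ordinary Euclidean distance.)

Since √ is increasing, it suffices to compare squared distances:
|pA|² = 1089 + 625 = 1714
|pB|² = 484 + 441 = 925
|pC|² = 576 + 576 = 1152
|pD|² = 1369 + 9 = 1378
|pE|² = 4 + 400 = 404
|pF|² = 625 + 4 = 629
|pG|² = 625 + 100 = 725
|pH|² = 16 + 25 = 41
|pJ|² = 16 + 400 = 416
|pK|² = 625 + 36 = 661
|pL|² = 100 + 729 = 829
Minimum is at H.

H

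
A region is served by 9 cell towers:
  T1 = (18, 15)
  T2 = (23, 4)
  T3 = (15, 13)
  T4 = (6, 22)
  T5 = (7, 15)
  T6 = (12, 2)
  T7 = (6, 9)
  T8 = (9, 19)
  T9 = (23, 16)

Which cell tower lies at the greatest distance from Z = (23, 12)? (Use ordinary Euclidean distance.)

T4

Compare squared distances (the ordering matches that of the actual distances):
|ZT1|² = (23−18)² + (12−15)² = 25 + 9 = 34
|ZT2|² = (23−23)² + (12−4)² = 0 + 64 = 64
|ZT3|² = (23−15)² + (12−13)² = 64 + 1 = 65
|ZT4|² = (23−6)² + (12−22)² = 289 + 100 = 389
|ZT5|² = (23−7)² + (12−15)² = 256 + 9 = 265
|ZT6|² = (23−12)² + (12−2)² = 121 + 100 = 221
|ZT7|² = (23−6)² + (12−9)² = 289 + 9 = 298
|ZT8|² = (23−9)² + (12−19)² = 196 + 49 = 245
|ZT9|² = (23−23)² + (12−16)² = 0 + 16 = 16
The largest is to T4.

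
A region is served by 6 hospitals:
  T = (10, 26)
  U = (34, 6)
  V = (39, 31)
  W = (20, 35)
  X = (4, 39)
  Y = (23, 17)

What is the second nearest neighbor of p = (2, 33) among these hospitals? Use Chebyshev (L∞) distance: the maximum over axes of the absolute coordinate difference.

d(p,T) = max(8, 7) = 8
d(p,U) = max(32, 27) = 32
d(p,V) = max(37, 2) = 37
d(p,W) = max(18, 2) = 18
d(p,X) = max(2, 6) = 6
d(p,Y) = max(21, 16) = 21
Sorted ascending: X, T, W, … — the second-nearest is T.

T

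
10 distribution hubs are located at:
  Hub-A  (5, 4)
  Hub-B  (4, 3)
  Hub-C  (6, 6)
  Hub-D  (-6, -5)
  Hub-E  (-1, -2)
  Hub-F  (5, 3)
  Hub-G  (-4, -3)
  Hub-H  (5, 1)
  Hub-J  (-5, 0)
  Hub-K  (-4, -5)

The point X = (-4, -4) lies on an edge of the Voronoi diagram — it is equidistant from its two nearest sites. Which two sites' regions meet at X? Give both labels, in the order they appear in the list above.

Squared distances from X to each site:
d²(X, Hub-A) = (-4−5)² + (-4−4)² = 81 + 64 = 145
d²(X, Hub-B) = (-4−4)² + (-4−3)² = 64 + 49 = 113
d²(X, Hub-C) = (-4−6)² + (-4−6)² = 100 + 100 = 200
d²(X, Hub-D) = (-4−(-6))² + (-4−(-5))² = 4 + 1 = 5
d²(X, Hub-E) = (-4−(-1))² + (-4−(-2))² = 9 + 4 = 13
d²(X, Hub-F) = (-4−5)² + (-4−3)² = 81 + 49 = 130
d²(X, Hub-G) = (-4−(-4))² + (-4−(-3))² = 0 + 1 = 1
d²(X, Hub-H) = (-4−5)² + (-4−1)² = 81 + 25 = 106
d²(X, Hub-J) = (-4−(-5))² + (-4−0)² = 1 + 16 = 17
d²(X, Hub-K) = (-4−(-4))² + (-4−(-5))² = 0 + 1 = 1
X is equidistant from Hub-G and Hub-K (both at squared distance 1), and every other site is strictly farther — so X lies on the Hub-G–Hub-K Voronoi edge.

Hub-G and Hub-K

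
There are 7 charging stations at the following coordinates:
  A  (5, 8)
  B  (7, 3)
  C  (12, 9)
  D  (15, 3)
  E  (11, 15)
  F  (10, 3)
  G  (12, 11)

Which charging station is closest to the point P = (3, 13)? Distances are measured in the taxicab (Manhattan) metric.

d(P,A) = 2 + 5 = 7
d(P,B) = 4 + 10 = 14
d(P,C) = 9 + 4 = 13
d(P,D) = 12 + 10 = 22
d(P,E) = 8 + 2 = 10
d(P,F) = 7 + 10 = 17
d(P,G) = 9 + 2 = 11
Minimum is at A.

A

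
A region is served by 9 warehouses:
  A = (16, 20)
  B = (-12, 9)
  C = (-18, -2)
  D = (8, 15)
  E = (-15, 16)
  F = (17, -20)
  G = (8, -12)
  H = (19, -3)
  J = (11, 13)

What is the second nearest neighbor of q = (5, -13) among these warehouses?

F

Since √ is increasing, it suffices to compare squared distances:
|qA|² = (5−16)² + (-13−20)² = 121 + 1089 = 1210
|qB|² = (5−(-12))² + (-13−9)² = 289 + 484 = 773
|qC|² = (5−(-18))² + (-13−(-2))² = 529 + 121 = 650
|qD|² = (5−8)² + (-13−15)² = 9 + 784 = 793
|qE|² = (5−(-15))² + (-13−16)² = 400 + 841 = 1241
|qF|² = (5−17)² + (-13−(-20))² = 144 + 49 = 193
|qG|² = (5−8)² + (-13−(-12))² = 9 + 1 = 10
|qH|² = (5−19)² + (-13−(-3))² = 196 + 100 = 296
|qJ|² = (5−11)² + (-13−13)² = 36 + 676 = 712
Sorted ascending: G, F, H, … — the second-nearest is F.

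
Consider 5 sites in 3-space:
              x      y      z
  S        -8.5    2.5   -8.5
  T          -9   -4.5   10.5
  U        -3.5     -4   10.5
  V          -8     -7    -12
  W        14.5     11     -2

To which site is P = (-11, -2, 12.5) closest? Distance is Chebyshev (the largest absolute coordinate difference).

d(P,S) = max(2.5, 4.5, 21) = 21
d(P,T) = max(2, 2.5, 2) = 2.5
d(P,U) = max(7.5, 2, 2) = 7.5
d(P,V) = max(3, 5, 24.5) = 24.5
d(P,W) = max(25.5, 13, 14.5) = 25.5
The smallest is to T, so P lies in the Voronoi region of T.

T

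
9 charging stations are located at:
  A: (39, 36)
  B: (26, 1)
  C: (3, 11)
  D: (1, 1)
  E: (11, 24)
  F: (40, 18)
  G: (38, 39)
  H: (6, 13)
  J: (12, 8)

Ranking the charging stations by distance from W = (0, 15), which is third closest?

J

Since √ is increasing, it suffices to compare squared distances:
|WA|² = 1521 + 441 = 1962
|WB|² = 676 + 196 = 872
|WC|² = 9 + 16 = 25
|WD|² = 1 + 196 = 197
|WE|² = 121 + 81 = 202
|WF|² = 1600 + 9 = 1609
|WG|² = 1444 + 576 = 2020
|WH|² = 36 + 4 = 40
|WJ|² = 144 + 49 = 193
Sorted ascending: C, H, J, D, … — the third-nearest is J.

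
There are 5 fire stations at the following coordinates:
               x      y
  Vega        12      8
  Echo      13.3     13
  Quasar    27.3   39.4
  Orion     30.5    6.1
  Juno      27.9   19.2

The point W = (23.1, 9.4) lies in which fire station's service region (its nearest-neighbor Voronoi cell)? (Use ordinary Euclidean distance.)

Orion

Squared Euclidean distances:
d²(W, Vega) = (23.1−12)² + (9.4−8)² = 123.21 + 1.96 = 125.17
d²(W, Echo) = (23.1−13.3)² + (9.4−13)² = 96.04 + 12.96 = 109
d²(W, Quasar) = (23.1−27.3)² + (9.4−39.4)² = 17.64 + 900 = 917.64
d²(W, Orion) = (23.1−30.5)² + (9.4−6.1)² = 54.76 + 10.89 = 65.65
d²(W, Juno) = (23.1−27.9)² + (9.4−19.2)² = 23.04 + 96.04 = 119.08
The smallest is to Orion, so W lies in the Voronoi region of Orion.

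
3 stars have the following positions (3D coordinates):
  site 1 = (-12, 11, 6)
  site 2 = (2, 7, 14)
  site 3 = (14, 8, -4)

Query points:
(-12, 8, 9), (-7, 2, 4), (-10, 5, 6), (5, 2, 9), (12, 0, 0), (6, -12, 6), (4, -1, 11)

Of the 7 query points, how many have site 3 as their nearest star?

1

(-12, 8, 9) — d² to each: site 1:18, site 2:222, site 3:845 → nearest is site 1
(-7, 2, 4) — d² to each: site 1:110, site 2:206, site 3:541 → nearest is site 1
(-10, 5, 6) — d² to each: site 1:40, site 2:212, site 3:685 → nearest is site 1
(5, 2, 9) — d² to each: site 1:379, site 2:59, site 3:286 → nearest is site 2
(12, 0, 0) — d² to each: site 1:733, site 2:345, site 3:84 → nearest is site 3
(6, -12, 6) — d² to each: site 1:853, site 2:441, site 3:564 → nearest is site 2
(4, -1, 11) — d² to each: site 1:425, site 2:77, site 3:406 → nearest is site 2
1 of the 7 points has site 3 as nearest.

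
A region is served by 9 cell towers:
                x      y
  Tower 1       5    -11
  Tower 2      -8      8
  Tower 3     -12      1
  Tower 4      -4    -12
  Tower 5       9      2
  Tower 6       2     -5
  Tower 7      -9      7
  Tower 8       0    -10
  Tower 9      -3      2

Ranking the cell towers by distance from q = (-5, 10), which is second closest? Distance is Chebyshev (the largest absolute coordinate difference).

d(q, Tower 1) = max(10, 21) = 21
d(q, Tower 2) = max(3, 2) = 3
d(q, Tower 3) = max(7, 9) = 9
d(q, Tower 4) = max(1, 22) = 22
d(q, Tower 5) = max(14, 8) = 14
d(q, Tower 6) = max(7, 15) = 15
d(q, Tower 7) = max(4, 3) = 4
d(q, Tower 8) = max(5, 20) = 20
d(q, Tower 9) = max(2, 8) = 8
Sorted ascending: Tower 2, Tower 7, Tower 9, … — the second-nearest is Tower 7.

Tower 7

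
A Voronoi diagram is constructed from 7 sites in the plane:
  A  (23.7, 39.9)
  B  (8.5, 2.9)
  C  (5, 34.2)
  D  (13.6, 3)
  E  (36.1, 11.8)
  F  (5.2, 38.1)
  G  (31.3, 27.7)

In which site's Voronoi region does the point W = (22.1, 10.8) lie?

D

Squared Euclidean distances:
|WA|² = 2.56 + 846.81 = 849.37
|WB|² = 184.96 + 62.41 = 247.37
|WC|² = 292.41 + 547.56 = 839.97
|WD|² = 72.25 + 60.84 = 133.09
|WE|² = 196 + 1 = 197
|WF|² = 285.61 + 745.29 = 1030.9
|WG|² = 84.64 + 285.61 = 370.25
D is nearest.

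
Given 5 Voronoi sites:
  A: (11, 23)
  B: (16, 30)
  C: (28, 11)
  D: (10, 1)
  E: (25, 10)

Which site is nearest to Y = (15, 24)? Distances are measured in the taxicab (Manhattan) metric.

A

d(Y,A) = |15−11| + |24−23| = 4 + 1 = 5
d(Y,B) = |15−16| + |24−30| = 1 + 6 = 7
d(Y,C) = |15−28| + |24−11| = 13 + 13 = 26
d(Y,D) = |15−10| + |24−1| = 5 + 23 = 28
d(Y,E) = |15−25| + |24−10| = 10 + 14 = 24
A is nearest.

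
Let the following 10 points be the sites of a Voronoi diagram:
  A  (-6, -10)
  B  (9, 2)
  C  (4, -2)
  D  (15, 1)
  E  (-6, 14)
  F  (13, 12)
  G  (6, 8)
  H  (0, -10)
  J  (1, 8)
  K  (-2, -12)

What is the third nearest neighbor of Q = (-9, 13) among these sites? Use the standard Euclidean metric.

G

Compare squared distances (the ordering matches that of the actual distances):
|QA|² = (-9−(-6))² + (13−(-10))² = 9 + 529 = 538
|QB|² = (-9−9)² + (13−2)² = 324 + 121 = 445
|QC|² = (-9−4)² + (13−(-2))² = 169 + 225 = 394
|QD|² = (-9−15)² + (13−1)² = 576 + 144 = 720
|QE|² = (-9−(-6))² + (13−14)² = 9 + 1 = 10
|QF|² = (-9−13)² + (13−12)² = 484 + 1 = 485
|QG|² = (-9−6)² + (13−8)² = 225 + 25 = 250
|QH|² = (-9−0)² + (13−(-10))² = 81 + 529 = 610
|QJ|² = (-9−1)² + (13−8)² = 100 + 25 = 125
|QK|² = (-9−(-2))² + (13−(-12))² = 49 + 625 = 674
Sorted ascending: E, J, G, C, … — the third-nearest is G.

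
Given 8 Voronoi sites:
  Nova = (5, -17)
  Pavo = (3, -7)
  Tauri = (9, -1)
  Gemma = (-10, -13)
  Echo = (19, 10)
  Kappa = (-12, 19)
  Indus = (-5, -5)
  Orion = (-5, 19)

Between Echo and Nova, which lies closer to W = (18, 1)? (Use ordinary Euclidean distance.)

Compare squared distances:
d²(W, Echo) = (18−19)² + (1−10)² = 1 + 81 = 82
d²(W, Nova) = (18−5)² + (1−(-17))² = 169 + 324 = 493
82 < 493, so Echo is closer.

Echo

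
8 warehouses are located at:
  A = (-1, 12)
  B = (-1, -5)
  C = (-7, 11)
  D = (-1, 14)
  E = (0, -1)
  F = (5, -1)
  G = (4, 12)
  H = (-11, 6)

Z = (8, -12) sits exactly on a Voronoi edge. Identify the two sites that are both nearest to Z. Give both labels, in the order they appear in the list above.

B and F

Squared distances from Z to each site:
|ZA|² = 81 + 576 = 657
|ZB|² = 81 + 49 = 130
|ZC|² = 225 + 529 = 754
|ZD|² = 81 + 676 = 757
|ZE|² = 64 + 121 = 185
|ZF|² = 9 + 121 = 130
|ZG|² = 16 + 576 = 592
|ZH|² = 361 + 324 = 685
Z is equidistant from B and F (both at squared distance 130), and every other site is strictly farther — so Z lies on the B–F Voronoi edge.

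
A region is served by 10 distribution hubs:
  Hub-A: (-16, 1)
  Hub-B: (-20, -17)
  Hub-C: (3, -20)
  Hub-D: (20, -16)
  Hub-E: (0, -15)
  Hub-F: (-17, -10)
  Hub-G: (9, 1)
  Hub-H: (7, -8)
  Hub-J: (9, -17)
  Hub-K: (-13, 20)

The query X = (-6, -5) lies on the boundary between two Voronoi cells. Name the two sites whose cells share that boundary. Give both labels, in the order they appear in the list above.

Hub-A and Hub-E

Squared distances from X to each site:
d²(X, Hub-A) = 100 + 36 = 136
d²(X, Hub-B) = 196 + 144 = 340
d²(X, Hub-C) = 81 + 225 = 306
d²(X, Hub-D) = 676 + 121 = 797
d²(X, Hub-E) = 36 + 100 = 136
d²(X, Hub-F) = 121 + 25 = 146
d²(X, Hub-G) = 225 + 36 = 261
d²(X, Hub-H) = 169 + 9 = 178
d²(X, Hub-J) = 225 + 144 = 369
d²(X, Hub-K) = 49 + 625 = 674
X is equidistant from Hub-A and Hub-E (both at squared distance 136), and every other site is strictly farther — so X lies on the Hub-A–Hub-E Voronoi edge.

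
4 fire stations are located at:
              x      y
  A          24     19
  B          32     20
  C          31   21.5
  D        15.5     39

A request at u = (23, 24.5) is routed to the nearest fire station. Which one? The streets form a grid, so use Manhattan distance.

d(u,A) = |23−24| + |24.5−19| = 1 + 5.5 = 6.5
d(u,B) = |23−32| + |24.5−20| = 9 + 4.5 = 13.5
d(u,C) = |23−31| + |24.5−21.5| = 8 + 3 = 11
d(u,D) = |23−15.5| + |24.5−39| = 7.5 + 14.5 = 22
Minimum is at A.

A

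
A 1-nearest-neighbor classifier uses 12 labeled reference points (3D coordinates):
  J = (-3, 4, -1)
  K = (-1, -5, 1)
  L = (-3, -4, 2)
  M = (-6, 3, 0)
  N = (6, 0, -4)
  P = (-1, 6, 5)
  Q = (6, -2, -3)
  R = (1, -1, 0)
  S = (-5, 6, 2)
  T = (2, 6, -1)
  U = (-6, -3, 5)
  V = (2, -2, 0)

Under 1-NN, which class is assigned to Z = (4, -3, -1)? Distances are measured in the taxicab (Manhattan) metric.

d(Z,J) = 7 + 7 + 0 = 14
d(Z,K) = 5 + 2 + 2 = 9
d(Z,L) = 7 + 1 + 3 = 11
d(Z,M) = 10 + 6 + 1 = 17
d(Z,N) = 2 + 3 + 3 = 8
d(Z,P) = 5 + 9 + 6 = 20
d(Z,Q) = 2 + 1 + 2 = 5
d(Z,R) = 3 + 2 + 1 = 6
d(Z,S) = 9 + 9 + 3 = 21
d(Z,T) = 2 + 9 + 0 = 11
d(Z,U) = 10 + 0 + 6 = 16
d(Z,V) = 2 + 1 + 1 = 4
V is nearest.

V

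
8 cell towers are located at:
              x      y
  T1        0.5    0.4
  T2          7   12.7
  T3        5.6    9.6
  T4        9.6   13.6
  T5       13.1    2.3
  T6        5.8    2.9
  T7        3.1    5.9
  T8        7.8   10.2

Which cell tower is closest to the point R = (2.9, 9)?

T3

Squared Euclidean distances:
|RT1|² = (2.9−0.5)² + (9−0.4)² = 5.76 + 73.96 = 79.72
|RT2|² = (2.9−7)² + (9−12.7)² = 16.81 + 13.69 = 30.5
|RT3|² = (2.9−5.6)² + (9−9.6)² = 7.29 + 0.36 = 7.65
|RT4|² = (2.9−9.6)² + (9−13.6)² = 44.89 + 21.16 = 66.05
|RT5|² = (2.9−13.1)² + (9−2.3)² = 104.04 + 44.89 = 148.93
|RT6|² = (2.9−5.8)² + (9−2.9)² = 8.41 + 37.21 = 45.62
|RT7|² = (2.9−3.1)² + (9−5.9)² = 0.04 + 9.61 = 9.65
|RT8|² = (2.9−7.8)² + (9−10.2)² = 24.01 + 1.44 = 25.45
Minimum is at T3.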